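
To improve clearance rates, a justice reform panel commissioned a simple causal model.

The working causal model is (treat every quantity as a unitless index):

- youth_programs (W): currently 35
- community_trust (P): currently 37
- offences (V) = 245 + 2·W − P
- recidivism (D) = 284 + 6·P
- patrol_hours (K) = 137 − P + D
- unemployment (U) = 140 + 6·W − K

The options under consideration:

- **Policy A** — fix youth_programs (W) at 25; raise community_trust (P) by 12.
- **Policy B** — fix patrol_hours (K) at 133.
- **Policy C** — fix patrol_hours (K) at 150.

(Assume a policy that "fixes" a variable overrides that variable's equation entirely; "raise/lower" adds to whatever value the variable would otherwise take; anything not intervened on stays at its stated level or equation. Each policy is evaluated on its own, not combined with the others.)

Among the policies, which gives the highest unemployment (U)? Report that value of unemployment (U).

Policy A (W := 25, P + 12):
  W = 25
  P = 37 + 12 = 49
  D = 284 + 6·49 = 578
  K = 137 − 49 + 578 = 666
  U = 140 + 6·25 − 666 = -376
Policy B (K := 133):
  W = 35
  P = 37
  D = 284 + 6·37 = 506
  K = 133
  U = 140 + 6·35 − 133 = 217
Policy C (K := 150):
  W = 35
  P = 37
  D = 284 + 6·37 = 506
  K = 150
  U = 140 + 6·35 − 150 = 200
Comparing — Policy A: U=-376, Policy B: U=217, Policy C: U=200. Highest is 217 (Policy B).

217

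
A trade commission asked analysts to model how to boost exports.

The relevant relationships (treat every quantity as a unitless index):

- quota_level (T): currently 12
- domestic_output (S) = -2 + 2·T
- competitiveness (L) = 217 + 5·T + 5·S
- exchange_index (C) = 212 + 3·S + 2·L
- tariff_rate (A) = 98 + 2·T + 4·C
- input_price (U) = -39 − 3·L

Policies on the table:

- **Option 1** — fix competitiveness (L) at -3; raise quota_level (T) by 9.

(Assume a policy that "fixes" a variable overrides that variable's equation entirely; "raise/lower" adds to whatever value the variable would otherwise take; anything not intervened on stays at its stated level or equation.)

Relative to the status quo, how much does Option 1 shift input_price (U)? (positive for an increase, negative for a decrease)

Baseline:
  T = 12
  S = -2 + 2·12 = 22
  L = 217 + 5·12 + 5·22 = 387
  U = -39 − 3·387 = -1200
Option 1 (L := -3, T + 9):
  T = 12 + 9 = 21
  S = -2 + 2·21 = 40
  L = -3
  U = -39 − 3·(-3) = -30
Change in U: -30 − (-1200) = 1170

1170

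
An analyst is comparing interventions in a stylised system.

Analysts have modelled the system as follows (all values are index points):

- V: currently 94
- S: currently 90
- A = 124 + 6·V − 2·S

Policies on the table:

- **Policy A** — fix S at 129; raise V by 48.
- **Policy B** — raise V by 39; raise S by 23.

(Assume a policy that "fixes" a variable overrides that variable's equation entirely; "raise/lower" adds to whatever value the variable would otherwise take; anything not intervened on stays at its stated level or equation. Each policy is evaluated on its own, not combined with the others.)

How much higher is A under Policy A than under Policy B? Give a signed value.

22

Policy A (S := 129, V + 48):
  V = 94 + 48 = 142
  S = 129
  A = 124 + 6·142 − 2·129 = 718
Policy B (V + 39, S + 23):
  V = 94 + 39 = 133
  S = 90 + 23 = 113
  A = 124 + 6·133 − 2·113 = 696
A: 718 − 696 = 22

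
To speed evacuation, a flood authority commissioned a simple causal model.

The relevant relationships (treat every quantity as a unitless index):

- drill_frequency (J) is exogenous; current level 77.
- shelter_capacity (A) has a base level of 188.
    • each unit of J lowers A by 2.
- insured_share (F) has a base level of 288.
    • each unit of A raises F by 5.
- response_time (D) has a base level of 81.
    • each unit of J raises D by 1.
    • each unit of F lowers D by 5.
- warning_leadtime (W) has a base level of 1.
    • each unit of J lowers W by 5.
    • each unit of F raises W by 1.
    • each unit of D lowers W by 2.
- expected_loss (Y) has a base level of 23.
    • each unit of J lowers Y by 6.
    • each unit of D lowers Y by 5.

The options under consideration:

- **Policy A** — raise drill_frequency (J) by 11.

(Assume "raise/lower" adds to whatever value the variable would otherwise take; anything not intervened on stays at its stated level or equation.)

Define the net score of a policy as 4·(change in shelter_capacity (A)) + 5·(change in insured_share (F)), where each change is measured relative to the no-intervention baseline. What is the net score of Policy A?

-638

Baseline:
  J = 77
  A = 188 − 2·77 = 34
  F = 288 + 5·34 = 458
Policy A (J + 11):
  J = 77 + 11 = 88
  A = 188 − 2·88 = 12
  F = 288 + 5·12 = 348
ΔA = 12 − 34 = -22; ΔF = 348 − 458 = -110
Score = 4·(-22) + 5·(-110) = -638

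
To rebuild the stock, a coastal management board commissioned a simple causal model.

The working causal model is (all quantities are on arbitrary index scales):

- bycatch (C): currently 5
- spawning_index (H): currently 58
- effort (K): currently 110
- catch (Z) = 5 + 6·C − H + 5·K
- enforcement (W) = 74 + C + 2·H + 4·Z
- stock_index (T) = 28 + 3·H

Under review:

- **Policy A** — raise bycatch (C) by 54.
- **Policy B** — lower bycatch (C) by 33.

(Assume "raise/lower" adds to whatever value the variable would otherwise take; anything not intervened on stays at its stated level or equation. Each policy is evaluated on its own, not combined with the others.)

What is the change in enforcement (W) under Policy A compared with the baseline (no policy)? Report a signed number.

Baseline:
  C = 5
  H = 58
  K = 110
  Z = 5 + 6·5 − 58 + 5·110 = 527
  W = 74 + 5 + 2·58 + 4·527 = 2303
Policy A (C + 54):
  C = 5 + 54 = 59
  H = 58
  K = 110
  Z = 5 + 6·59 − 58 + 5·110 = 851
  W = 74 + 59 + 2·58 + 4·851 = 3653
Change in W: 3653 − 2303 = 1350

1350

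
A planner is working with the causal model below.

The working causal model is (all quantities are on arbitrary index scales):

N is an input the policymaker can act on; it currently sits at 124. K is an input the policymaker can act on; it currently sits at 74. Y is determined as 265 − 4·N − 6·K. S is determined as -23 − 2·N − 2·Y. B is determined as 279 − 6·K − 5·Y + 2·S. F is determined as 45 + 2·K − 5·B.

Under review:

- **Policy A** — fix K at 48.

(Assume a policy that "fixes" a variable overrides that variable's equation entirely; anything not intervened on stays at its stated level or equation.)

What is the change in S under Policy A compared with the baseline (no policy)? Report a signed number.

Baseline:
  N = 124
  K = 74
  Y = 265 − 4·124 − 6·74 = -675
  S = -23 − 2·124 − 2·(-675) = 1079
Policy A (K := 48):
  N = 124
  K = 48
  Y = 265 − 4·124 − 6·48 = -519
  S = -23 − 2·124 − 2·(-519) = 767
Change in S: 767 − 1079 = -312

-312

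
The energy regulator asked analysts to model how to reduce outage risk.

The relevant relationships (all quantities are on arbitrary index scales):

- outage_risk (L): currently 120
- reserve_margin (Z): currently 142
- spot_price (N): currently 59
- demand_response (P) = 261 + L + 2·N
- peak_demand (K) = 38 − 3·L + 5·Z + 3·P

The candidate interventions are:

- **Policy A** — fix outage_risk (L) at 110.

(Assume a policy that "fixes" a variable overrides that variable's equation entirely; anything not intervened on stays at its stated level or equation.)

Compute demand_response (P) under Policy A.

Policy A (L := 110):
  L = 110
  N = 59
  P = 261 + 110 + 2·59 = 489

489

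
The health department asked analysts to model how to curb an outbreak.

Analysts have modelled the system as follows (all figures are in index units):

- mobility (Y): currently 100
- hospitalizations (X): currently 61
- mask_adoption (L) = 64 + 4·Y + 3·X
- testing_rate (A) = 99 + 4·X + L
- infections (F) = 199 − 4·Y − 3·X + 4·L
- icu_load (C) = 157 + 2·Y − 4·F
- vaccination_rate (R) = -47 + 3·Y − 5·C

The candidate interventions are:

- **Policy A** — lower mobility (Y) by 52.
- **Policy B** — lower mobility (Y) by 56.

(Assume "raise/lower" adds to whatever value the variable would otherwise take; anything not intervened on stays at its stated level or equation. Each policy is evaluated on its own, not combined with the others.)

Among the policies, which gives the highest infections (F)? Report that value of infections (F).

Policy A (Y − 52):
  Y = 100 − 52 = 48
  X = 61
  L = 64 + 4·48 + 3·61 = 439
  F = 199 − 4·48 − 3·61 + 4·439 = 1580
Policy B (Y − 56):
  Y = 100 − 56 = 44
  X = 61
  L = 64 + 4·44 + 3·61 = 423
  F = 199 − 4·44 − 3·61 + 4·423 = 1532
Comparing — Policy A: F=1580, Policy B: F=1532. Highest is 1580 (Policy A).

1580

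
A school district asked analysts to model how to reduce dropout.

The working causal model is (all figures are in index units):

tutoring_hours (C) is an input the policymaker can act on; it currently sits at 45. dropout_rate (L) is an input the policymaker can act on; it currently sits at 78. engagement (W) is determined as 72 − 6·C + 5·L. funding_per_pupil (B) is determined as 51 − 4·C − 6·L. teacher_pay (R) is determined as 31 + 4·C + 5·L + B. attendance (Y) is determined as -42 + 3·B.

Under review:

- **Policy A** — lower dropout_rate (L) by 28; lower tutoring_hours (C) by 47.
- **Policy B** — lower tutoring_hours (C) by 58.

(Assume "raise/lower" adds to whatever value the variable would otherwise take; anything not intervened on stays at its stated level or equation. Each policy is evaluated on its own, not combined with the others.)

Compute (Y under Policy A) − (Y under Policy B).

Policy A (L − 28, C − 47):
  C = 45 − 47 = -2
  L = 78 − 28 = 50
  B = 51 − 4·(-2) − 6·50 = -241
  Y = -42 + 3·(-241) = -765
Policy B (C − 58):
  C = 45 − 58 = -13
  L = 78
  B = 51 − 4·(-13) − 6·78 = -365
  Y = -42 + 3·(-365) = -1137
Y: -765 − (-1137) = 372

372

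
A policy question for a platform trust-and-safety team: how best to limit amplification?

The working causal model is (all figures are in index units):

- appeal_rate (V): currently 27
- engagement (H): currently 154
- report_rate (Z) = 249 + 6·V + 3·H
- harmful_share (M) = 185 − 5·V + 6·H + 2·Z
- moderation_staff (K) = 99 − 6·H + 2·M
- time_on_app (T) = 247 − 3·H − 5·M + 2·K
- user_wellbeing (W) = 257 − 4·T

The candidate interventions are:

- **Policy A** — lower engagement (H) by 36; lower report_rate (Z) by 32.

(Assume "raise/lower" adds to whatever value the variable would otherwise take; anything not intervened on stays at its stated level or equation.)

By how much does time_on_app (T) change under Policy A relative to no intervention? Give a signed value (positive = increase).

1036

Baseline:
  V = 27
  H = 154
  Z = 249 + 6·27 + 3·154 = 873
  M = 185 − 5·27 + 6·154 + 2·873 = 2720
  K = 99 − 6·154 + 2·2720 = 4615
  T = 247 − 3·154 − 5·2720 + 2·4615 = -4585
Policy A (H − 36, Z − 32):
  V = 27
  H = 154 − 36 = 118
  Z = 249 + 6·27 + 3·118 (−32 from intervention) = 733
  M = 185 − 5·27 + 6·118 + 2·733 = 2224
  K = 99 − 6·118 + 2·2224 = 3839
  T = 247 − 3·118 − 5·2224 + 2·3839 = -3549
Change in T: -3549 − (-4585) = 1036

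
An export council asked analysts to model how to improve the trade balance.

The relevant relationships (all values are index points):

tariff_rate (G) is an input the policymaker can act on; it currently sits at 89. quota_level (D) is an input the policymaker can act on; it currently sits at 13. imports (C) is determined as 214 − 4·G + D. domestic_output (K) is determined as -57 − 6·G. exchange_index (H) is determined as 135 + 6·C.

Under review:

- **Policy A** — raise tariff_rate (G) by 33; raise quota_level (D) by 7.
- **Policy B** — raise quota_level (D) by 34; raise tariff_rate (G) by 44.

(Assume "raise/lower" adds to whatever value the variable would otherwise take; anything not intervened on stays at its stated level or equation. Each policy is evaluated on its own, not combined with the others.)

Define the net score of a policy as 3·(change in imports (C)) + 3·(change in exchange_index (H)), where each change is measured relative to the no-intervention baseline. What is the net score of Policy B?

-2982

Baseline:
  G = 89
  D = 13
  C = 214 − 4·89 + 13 = -129
  H = 135 + 6·(-129) = -639
Policy B (D + 34, G + 44):
  G = 89 + 44 = 133
  D = 13 + 34 = 47
  C = 214 − 4·133 + 47 = -271
  H = 135 + 6·(-271) = -1491
ΔC = -271 − (-129) = -142; ΔH = -1491 − (-639) = -852
Score = 3·(-142) + 3·(-852) = -2982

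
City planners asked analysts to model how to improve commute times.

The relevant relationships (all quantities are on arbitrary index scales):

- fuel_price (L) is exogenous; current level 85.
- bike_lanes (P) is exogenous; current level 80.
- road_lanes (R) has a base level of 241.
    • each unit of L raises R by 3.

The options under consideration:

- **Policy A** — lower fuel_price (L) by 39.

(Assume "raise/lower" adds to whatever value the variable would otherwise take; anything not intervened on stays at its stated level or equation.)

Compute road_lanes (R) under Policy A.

Policy A (L − 39):
  L = 85 − 39 = 46
  R = 241 + 3·46 = 379

379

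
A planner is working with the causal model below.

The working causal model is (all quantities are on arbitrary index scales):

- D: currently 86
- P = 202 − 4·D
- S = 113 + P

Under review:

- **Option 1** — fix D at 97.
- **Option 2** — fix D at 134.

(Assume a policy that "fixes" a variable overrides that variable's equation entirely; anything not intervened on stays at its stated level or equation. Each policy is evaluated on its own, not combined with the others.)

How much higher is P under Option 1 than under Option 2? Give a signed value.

Option 1 (D := 97):
  D = 97
  P = 202 − 4·97 = -186
Option 2 (D := 134):
  D = 134
  P = 202 − 4·134 = -334
P: -186 − (-334) = 148

148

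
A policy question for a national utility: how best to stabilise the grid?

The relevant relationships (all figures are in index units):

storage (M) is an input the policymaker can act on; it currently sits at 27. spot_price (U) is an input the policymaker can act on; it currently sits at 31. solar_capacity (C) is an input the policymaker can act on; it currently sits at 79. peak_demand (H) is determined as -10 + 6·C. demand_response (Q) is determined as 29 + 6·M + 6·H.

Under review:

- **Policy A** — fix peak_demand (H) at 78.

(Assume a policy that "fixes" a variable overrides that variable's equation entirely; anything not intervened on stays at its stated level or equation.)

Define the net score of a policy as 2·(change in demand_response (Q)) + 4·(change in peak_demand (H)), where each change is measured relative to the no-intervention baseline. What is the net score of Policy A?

-6176

Baseline:
  M = 27
  C = 79
  H = -10 + 6·79 = 464
  Q = 29 + 6·27 + 6·464 = 2975
Policy A (H := 78):
  M = 27
  C = 79
  H = 78
  Q = 29 + 6·27 + 6·78 = 659
ΔQ = 659 − 2975 = -2316; ΔH = 78 − 464 = -386
Score = 2·(-2316) + 4·(-386) = -6176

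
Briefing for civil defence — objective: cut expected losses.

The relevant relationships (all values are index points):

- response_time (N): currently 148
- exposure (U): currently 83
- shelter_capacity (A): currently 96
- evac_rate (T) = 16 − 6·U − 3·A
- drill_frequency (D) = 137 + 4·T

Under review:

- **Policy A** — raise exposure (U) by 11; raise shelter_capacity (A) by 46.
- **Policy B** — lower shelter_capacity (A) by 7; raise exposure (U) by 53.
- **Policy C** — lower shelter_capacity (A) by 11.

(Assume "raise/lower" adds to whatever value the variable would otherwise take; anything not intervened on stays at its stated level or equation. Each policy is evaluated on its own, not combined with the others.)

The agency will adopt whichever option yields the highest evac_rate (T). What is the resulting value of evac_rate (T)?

Policy A (U + 11, A + 46):
  U = 83 + 11 = 94
  A = 96 + 46 = 142
  T = 16 − 6·94 − 3·142 = -974
Policy B (A − 7, U + 53):
  U = 83 + 53 = 136
  A = 96 − 7 = 89
  T = 16 − 6·136 − 3·89 = -1067
Policy C (A − 11):
  U = 83
  A = 96 − 11 = 85
  T = 16 − 6·83 − 3·85 = -737
Comparing — Policy A: T=-974, Policy B: T=-1067, Policy C: T=-737. Highest is -737 (Policy C).

-737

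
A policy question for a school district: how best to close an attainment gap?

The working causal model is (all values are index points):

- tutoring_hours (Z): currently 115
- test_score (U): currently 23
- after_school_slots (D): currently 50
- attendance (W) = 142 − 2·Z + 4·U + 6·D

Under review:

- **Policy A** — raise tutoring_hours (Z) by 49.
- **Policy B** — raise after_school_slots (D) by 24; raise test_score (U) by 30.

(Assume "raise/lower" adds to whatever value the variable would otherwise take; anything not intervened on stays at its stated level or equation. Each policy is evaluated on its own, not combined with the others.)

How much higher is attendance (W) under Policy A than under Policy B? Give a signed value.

Policy A (Z + 49):
  Z = 115 + 49 = 164
  U = 23
  D = 50
  W = 142 − 2·164 + 4·23 + 6·50 = 206
Policy B (D + 24, U + 30):
  Z = 115
  U = 23 + 30 = 53
  D = 50 + 24 = 74
  W = 142 − 2·115 + 4·53 + 6·74 = 568
W: 206 − 568 = -362

-362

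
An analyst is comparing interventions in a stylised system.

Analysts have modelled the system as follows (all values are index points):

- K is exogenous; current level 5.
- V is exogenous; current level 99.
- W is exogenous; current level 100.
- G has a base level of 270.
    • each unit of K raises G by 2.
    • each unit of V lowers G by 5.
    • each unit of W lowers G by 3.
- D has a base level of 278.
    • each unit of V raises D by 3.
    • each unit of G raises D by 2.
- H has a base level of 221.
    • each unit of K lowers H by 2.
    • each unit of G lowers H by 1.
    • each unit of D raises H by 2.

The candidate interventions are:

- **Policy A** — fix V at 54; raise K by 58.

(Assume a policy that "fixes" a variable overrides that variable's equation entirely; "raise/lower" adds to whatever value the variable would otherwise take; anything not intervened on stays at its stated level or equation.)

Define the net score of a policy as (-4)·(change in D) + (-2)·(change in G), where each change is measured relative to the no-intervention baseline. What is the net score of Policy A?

Baseline:
  K = 5
  V = 99
  W = 100
  G = 270 + 2·5 − 5·99 − 3·100 = -515
  D = 278 + 3·99 + 2·(-515) = -455
Policy A (V := 54, K + 58):
  K = 5 + 58 = 63
  V = 54
  W = 100
  G = 270 + 2·63 − 5·54 − 3·100 = -174
  D = 278 + 3·54 + 2·(-174) = 92
ΔD = 92 − (-455) = 547; ΔG = -174 − (-515) = 341
Score = (-4)·547 + (-2)·341 = -2870

-2870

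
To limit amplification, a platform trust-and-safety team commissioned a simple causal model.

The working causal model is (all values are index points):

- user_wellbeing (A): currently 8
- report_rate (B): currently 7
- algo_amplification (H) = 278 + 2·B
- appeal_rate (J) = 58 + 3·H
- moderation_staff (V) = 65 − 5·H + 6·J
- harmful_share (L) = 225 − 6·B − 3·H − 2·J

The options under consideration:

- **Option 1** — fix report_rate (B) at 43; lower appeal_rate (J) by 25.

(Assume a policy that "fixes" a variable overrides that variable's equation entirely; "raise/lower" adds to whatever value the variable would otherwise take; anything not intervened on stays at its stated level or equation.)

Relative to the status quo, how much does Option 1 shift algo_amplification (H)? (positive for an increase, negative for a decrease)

72

Baseline:
  B = 7
  H = 278 + 2·7 = 292
Option 1 (B := 43, J − 25):
  B = 43
  H = 278 + 2·43 = 364
Change in H: 364 − 292 = 72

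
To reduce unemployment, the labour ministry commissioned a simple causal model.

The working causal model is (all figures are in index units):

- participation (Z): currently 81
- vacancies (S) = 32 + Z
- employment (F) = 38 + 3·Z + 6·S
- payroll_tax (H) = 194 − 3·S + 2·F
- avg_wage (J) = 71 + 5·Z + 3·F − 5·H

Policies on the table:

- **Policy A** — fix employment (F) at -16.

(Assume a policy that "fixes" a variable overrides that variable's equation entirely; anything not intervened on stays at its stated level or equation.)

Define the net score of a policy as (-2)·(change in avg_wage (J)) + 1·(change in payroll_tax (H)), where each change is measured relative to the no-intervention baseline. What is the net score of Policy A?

-15600

Baseline:
  Z = 81
  S = 32 + 81 = 113
  F = 38 + 3·81 + 6·113 = 959
  H = 194 − 3·113 + 2·959 = 1773
  J = 71 + 5·81 + 3·959 − 5·1773 = -5512
Policy A (F := -16):
  Z = 81
  S = 32 + 81 = 113
  F = -16
  H = 194 − 3·113 + 2·(-16) = -177
  J = 71 + 5·81 + 3·(-16) − 5·(-177) = 1313
ΔJ = 1313 − (-5512) = 6825; ΔH = -177 − 1773 = -1950
Score = (-2)·6825 + 1·(-1950) = -15600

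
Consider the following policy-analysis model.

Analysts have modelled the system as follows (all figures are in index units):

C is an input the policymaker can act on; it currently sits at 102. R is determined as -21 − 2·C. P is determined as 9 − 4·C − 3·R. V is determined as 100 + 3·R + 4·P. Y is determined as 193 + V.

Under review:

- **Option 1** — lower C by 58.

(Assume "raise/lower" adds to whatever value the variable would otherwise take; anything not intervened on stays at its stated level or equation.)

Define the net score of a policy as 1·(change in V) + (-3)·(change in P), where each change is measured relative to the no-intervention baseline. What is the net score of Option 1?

232

Baseline:
  C = 102
  R = -21 − 2·102 = -225
  P = 9 − 4·102 − 3·(-225) = 276
  V = 100 + 3·(-225) + 4·276 = 529
Option 1 (C − 58):
  C = 102 − 58 = 44
  R = -21 − 2·44 = -109
  P = 9 − 4·44 − 3·(-109) = 160
  V = 100 + 3·(-109) + 4·160 = 413
ΔV = 413 − 529 = -116; ΔP = 160 − 276 = -116
Score = 1·(-116) + (-3)·(-116) = 232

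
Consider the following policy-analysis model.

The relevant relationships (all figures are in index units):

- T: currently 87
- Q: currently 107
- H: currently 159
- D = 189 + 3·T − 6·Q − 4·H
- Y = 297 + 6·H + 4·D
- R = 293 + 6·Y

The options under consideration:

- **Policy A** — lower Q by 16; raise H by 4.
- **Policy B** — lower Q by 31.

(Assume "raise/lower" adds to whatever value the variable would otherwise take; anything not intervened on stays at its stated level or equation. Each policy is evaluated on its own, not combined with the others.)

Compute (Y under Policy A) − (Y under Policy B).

Policy A (Q − 16, H + 4):
  T = 87
  Q = 107 − 16 = 91
  H = 159 + 4 = 163
  D = 189 + 3·87 − 6·91 − 4·163 = -748
  Y = 297 + 6·163 + 4·(-748) = -1717
Policy B (Q − 31):
  T = 87
  Q = 107 − 31 = 76
  H = 159
  D = 189 + 3·87 − 6·76 − 4·159 = -642
  Y = 297 + 6·159 + 4·(-642) = -1317
Y: -1717 − (-1317) = -400

-400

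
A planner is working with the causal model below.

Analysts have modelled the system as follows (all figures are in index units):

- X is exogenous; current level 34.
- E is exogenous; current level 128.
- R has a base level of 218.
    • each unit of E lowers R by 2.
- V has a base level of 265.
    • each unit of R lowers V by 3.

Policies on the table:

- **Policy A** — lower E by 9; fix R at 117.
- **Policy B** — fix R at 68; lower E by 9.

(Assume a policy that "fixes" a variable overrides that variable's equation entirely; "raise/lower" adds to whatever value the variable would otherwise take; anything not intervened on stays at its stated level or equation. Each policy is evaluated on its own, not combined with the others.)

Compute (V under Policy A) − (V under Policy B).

Policy A (E − 9, R := 117):
  E = 128 − 9 = 119
  R = 117
  V = 265 − 3·117 = -86
Policy B (R := 68, E − 9):
  E = 128 − 9 = 119
  R = 68
  V = 265 − 3·68 = 61
V: -86 − 61 = -147

-147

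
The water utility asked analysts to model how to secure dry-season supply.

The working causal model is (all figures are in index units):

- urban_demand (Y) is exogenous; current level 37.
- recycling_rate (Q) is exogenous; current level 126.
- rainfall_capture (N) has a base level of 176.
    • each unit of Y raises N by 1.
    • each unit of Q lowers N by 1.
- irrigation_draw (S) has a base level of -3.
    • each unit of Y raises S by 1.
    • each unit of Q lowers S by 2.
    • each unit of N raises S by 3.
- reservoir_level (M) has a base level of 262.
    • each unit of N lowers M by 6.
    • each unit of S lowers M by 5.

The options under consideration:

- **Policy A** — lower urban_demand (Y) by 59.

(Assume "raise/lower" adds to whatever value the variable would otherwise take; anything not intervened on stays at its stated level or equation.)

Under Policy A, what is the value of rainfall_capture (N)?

28

Policy A (Y − 59):
  Y = 37 − 59 = -22
  Q = 126
  N = 176 + (-22) − 126 = 28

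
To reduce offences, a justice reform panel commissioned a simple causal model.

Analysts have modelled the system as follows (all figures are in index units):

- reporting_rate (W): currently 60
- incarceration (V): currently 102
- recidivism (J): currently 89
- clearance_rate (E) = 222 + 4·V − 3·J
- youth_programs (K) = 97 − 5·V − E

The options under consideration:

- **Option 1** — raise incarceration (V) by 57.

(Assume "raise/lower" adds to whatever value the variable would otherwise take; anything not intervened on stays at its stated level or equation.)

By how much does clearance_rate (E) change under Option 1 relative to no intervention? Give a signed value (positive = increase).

228

Baseline:
  V = 102
  J = 89
  E = 222 + 4·102 − 3·89 = 363
Option 1 (V + 57):
  V = 102 + 57 = 159
  J = 89
  E = 222 + 4·159 − 3·89 = 591
Change in E: 591 − 363 = 228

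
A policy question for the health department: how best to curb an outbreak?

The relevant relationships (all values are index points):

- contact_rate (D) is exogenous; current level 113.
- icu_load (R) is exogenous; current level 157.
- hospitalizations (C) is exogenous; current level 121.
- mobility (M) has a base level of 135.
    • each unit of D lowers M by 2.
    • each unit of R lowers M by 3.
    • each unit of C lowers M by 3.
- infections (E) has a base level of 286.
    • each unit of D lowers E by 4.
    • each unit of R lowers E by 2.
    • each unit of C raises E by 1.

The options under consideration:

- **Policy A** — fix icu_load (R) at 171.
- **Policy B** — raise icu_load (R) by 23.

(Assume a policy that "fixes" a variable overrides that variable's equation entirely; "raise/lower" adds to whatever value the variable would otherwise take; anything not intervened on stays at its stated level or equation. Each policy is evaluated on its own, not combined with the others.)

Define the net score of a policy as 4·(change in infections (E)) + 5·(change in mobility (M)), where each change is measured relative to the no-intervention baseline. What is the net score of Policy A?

Baseline:
  D = 113
  R = 157
  C = 121
  M = 135 − 2·113 − 3·157 − 3·121 = -925
  E = 286 − 4·113 − 2·157 + 121 = -359
Policy A (R := 171):
  D = 113
  R = 171
  C = 121
  M = 135 − 2·113 − 3·171 − 3·121 = -967
  E = 286 − 4·113 − 2·171 + 121 = -387
ΔE = -387 − (-359) = -28; ΔM = -967 − (-925) = -42
Score = 4·(-28) + 5·(-42) = -322

-322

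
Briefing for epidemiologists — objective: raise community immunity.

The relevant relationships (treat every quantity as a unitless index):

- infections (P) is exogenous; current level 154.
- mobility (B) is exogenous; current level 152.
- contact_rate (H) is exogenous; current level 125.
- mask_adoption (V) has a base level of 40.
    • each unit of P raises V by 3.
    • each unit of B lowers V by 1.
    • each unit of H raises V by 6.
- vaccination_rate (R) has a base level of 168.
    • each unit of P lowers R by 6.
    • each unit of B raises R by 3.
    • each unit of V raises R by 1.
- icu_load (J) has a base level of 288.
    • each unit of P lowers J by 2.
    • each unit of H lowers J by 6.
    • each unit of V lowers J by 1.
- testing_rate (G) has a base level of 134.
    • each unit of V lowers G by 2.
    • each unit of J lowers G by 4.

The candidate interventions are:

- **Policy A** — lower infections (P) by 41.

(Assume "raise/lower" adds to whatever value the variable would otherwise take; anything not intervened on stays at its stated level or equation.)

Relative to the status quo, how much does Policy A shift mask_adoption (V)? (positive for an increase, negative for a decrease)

Baseline:
  P = 154
  B = 152
  H = 125
  V = 40 + 3·154 − 152 + 6·125 = 1100
Policy A (P − 41):
  P = 154 − 41 = 113
  B = 152
  H = 125
  V = 40 + 3·113 − 152 + 6·125 = 977
Change in V: 977 − 1100 = -123

-123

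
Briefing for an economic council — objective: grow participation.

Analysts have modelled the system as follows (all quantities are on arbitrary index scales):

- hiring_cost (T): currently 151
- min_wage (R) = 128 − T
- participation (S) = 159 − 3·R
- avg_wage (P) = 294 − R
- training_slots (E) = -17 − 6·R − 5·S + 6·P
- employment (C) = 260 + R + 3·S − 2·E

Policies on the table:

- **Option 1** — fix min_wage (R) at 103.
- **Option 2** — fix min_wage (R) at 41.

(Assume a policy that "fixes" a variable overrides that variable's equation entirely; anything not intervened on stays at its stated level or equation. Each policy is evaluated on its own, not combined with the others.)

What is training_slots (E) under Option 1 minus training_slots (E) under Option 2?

186

Option 1 (R := 103):
  T = 151
  R = 103
  S = 159 − 3·103 = -150
  P = 294 − 103 = 191
  E = -17 − 6·103 − 5·(-150) + 6·191 = 1261
Option 2 (R := 41):
  T = 151
  R = 41
  S = 159 − 3·41 = 36
  P = 294 − 41 = 253
  E = -17 − 6·41 − 5·36 + 6·253 = 1075
E: 1261 − 1075 = 186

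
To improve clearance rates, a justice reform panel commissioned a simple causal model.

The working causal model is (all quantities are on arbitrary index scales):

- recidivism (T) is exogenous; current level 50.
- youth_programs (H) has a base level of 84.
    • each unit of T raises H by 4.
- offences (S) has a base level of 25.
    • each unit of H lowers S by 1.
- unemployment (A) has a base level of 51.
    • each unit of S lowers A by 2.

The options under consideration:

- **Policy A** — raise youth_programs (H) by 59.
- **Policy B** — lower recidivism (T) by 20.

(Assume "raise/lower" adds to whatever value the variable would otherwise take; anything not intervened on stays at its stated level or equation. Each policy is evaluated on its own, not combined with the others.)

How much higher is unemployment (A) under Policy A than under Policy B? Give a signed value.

Policy A (H + 59):
  T = 50
  H = 84 + 4·50 (+59 from intervention) = 343
  S = 25 − 343 = -318
  A = 51 − 2·(-318) = 687
Policy B (T − 20):
  T = 50 − 20 = 30
  H = 84 + 4·30 = 204
  S = 25 − 204 = -179
  A = 51 − 2·(-179) = 409
A: 687 − 409 = 278

278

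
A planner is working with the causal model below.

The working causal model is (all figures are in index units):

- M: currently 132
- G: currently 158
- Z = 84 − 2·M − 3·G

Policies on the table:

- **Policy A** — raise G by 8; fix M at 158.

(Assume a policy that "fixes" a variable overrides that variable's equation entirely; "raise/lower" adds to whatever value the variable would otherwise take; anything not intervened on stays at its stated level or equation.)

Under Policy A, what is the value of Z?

Policy A (G + 8, M := 158):
  M = 158
  G = 158 + 8 = 166
  Z = 84 − 2·158 − 3·166 = -730

-730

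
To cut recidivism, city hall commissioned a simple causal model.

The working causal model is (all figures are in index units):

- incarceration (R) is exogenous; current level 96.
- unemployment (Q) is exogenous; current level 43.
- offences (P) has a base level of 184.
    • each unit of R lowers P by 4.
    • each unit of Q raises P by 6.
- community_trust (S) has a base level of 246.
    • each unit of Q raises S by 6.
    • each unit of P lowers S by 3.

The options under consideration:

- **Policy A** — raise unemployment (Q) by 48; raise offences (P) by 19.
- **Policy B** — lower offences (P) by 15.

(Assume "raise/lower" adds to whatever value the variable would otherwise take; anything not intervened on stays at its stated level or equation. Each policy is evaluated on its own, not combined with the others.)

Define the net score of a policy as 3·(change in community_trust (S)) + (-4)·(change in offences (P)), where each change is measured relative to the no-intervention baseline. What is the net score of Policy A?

-3127

Baseline:
  R = 96
  Q = 43
  P = 184 − 4·96 + 6·43 = 58
  S = 246 + 6·43 − 3·58 = 330
Policy A (Q + 48, P + 19):
  R = 96
  Q = 43 + 48 = 91
  P = 184 − 4·96 + 6·91 (+19 from intervention) = 365
  S = 246 + 6·91 − 3·365 = -303
ΔS = -303 − 330 = -633; ΔP = 365 − 58 = 307
Score = 3·(-633) + (-4)·307 = -3127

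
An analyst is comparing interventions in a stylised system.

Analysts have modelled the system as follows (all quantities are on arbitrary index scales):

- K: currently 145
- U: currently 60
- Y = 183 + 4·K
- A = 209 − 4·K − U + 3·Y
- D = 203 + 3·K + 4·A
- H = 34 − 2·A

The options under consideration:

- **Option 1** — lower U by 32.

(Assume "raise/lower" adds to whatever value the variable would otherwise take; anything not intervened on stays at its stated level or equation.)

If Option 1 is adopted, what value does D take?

Option 1 (U − 32):
  K = 145
  U = 60 − 32 = 28
  Y = 183 + 4·145 = 763
  A = 209 − 4·145 − 28 + 3·763 = 1890
  D = 203 + 3·145 + 4·1890 = 8198

8198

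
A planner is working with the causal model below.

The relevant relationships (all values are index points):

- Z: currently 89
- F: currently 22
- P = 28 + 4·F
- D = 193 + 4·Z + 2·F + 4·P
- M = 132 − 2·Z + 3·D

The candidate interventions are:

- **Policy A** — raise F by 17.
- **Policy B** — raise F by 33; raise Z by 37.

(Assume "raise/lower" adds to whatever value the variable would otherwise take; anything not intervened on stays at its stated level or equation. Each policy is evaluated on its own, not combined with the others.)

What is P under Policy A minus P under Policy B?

Policy A (F + 17):
  F = 22 + 17 = 39
  P = 28 + 4·39 = 184
Policy B (F + 33, Z + 37):
  F = 22 + 33 = 55
  P = 28 + 4·55 = 248
P: 184 − 248 = -64

-64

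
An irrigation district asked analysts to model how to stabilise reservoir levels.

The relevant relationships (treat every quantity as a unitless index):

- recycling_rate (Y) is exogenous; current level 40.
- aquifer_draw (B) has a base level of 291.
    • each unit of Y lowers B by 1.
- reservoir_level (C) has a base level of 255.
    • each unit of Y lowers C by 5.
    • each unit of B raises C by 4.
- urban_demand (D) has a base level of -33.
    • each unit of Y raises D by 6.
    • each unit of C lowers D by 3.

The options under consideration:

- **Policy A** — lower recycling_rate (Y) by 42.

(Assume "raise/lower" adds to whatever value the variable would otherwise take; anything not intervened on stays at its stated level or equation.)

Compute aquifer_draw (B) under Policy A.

293

Policy A (Y − 42):
  Y = 40 − 42 = -2
  B = 291 − (-2) = 293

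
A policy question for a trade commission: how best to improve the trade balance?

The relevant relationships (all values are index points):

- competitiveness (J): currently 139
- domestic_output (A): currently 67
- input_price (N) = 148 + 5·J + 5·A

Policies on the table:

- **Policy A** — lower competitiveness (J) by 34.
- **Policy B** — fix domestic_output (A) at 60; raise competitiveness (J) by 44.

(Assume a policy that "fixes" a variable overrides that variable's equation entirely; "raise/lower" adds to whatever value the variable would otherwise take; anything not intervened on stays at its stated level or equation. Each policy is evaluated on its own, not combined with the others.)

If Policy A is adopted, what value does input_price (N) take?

Policy A (J − 34):
  J = 139 − 34 = 105
  A = 67
  N = 148 + 5·105 + 5·67 = 1008

1008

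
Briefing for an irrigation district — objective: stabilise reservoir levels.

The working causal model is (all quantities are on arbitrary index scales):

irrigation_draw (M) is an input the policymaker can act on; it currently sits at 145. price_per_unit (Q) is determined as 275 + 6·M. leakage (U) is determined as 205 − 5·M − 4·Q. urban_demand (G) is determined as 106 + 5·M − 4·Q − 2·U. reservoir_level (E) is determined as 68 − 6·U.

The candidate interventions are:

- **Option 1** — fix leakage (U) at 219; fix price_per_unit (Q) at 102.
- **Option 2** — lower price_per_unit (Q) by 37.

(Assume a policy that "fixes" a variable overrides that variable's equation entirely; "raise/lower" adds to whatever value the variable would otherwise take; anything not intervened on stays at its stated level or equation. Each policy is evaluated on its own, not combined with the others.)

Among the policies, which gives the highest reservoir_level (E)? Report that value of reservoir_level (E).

Option 1 (U := 219, Q := 102):
  M = 145
  Q = 102
  U = 219
  E = 68 − 6·219 = -1246
Option 2 (Q − 37):
  M = 145
  Q = 275 + 6·145 (−37 from intervention) = 1108
  U = 205 − 5·145 − 4·1108 = -4952
  E = 68 − 6·(-4952) = 29780
Comparing — Option 1: E=-1246, Option 2: E=29780. Highest is 29780 (Option 2).

29780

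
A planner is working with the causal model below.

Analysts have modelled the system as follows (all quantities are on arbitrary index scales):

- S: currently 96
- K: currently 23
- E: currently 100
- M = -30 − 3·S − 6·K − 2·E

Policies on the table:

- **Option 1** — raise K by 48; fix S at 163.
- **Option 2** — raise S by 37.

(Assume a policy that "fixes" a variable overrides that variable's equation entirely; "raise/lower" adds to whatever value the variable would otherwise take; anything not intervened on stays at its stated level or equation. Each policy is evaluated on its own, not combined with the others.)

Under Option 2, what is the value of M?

-767

Option 2 (S + 37):
  S = 96 + 37 = 133
  K = 23
  E = 100
  M = -30 − 3·133 − 6·23 − 2·100 = -767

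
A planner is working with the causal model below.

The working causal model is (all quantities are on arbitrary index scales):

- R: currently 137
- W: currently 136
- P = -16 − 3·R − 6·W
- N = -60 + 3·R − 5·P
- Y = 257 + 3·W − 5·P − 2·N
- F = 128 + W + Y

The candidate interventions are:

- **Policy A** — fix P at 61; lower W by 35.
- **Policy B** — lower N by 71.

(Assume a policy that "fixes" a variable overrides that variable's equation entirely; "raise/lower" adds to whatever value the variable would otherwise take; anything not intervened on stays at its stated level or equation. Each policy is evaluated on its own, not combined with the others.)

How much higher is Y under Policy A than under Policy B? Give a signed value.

6273

Policy A (P := 61, W − 35):
  R = 137
  W = 136 − 35 = 101
  P = 61
  N = -60 + 3·137 − 5·61 = 46
  Y = 257 + 3·101 − 5·61 − 2·46 = 163
Policy B (N − 71):
  R = 137
  W = 136
  P = -16 − 3·137 − 6·136 = -1243
  N = -60 + 3·137 − 5·(-1243) (−71 from intervention) = 6495
  Y = 257 + 3·136 − 5·(-1243) − 2·6495 = -6110
Y: 163 − (-6110) = 6273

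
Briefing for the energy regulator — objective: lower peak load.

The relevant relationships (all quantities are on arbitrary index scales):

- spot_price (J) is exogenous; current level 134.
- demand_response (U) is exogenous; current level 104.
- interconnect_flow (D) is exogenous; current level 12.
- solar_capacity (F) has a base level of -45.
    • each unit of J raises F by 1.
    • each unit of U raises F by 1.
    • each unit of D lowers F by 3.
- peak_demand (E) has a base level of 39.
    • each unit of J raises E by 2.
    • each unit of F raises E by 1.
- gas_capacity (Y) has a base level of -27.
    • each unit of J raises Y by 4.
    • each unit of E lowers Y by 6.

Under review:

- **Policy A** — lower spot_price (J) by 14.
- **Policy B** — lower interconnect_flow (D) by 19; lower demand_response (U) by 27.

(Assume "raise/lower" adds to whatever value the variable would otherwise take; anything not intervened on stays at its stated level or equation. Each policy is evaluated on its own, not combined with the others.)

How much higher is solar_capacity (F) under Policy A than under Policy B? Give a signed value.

Policy A (J − 14):
  J = 134 − 14 = 120
  U = 104
  D = 12
  F = -45 + 120 + 104 − 3·12 = 143
Policy B (D − 19, U − 27):
  J = 134
  U = 104 − 27 = 77
  D = 12 − 19 = -7
  F = -45 + 134 + 77 − 3·(-7) = 187
F: 143 − 187 = -44

-44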